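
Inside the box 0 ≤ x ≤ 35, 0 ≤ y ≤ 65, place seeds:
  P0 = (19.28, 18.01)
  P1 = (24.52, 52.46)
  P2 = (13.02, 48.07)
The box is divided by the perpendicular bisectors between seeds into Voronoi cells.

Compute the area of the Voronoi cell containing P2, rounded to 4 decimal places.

Area of P2's cell: 634.0808

1. box [0,35]×[0,65]: [(0, 0) (35, 0) (35, 65) (0, 65)]
2. ⊥bis P2·P0 via (16.15,33.04): [(0, 29.6768) (35, 36.9655) (35, 65) (0, 65)]  |A|=1108.7602
3. ⊥bis P2·P1 via (18.77,50.265): [(0, 29.6768) (24.6683, 34.8139) (13.1451, 65) (0, 65)]  |A|=634.0808
4. canonical 4-gon: [(0, 29.6768) (24.6683, 34.8139) (13.1451, 65) (0, 65)]
5. shoelace: 634.0808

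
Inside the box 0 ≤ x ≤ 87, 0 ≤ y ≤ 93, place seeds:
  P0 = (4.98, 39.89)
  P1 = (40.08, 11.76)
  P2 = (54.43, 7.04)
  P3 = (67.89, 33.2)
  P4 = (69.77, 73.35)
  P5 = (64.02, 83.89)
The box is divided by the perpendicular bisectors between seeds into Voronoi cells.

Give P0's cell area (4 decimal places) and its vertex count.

Area of P0's cell: 2235.9608 (7 vertices)

1. box [0,87]×[0,93]: [(0, 0) (87, 0) (87, 93) (0, 93)]
2. ⊥bis P0·P1 via (22.53,25.825): [(0, 0) (1.8332, 0) (76.3657, 93) (0, 93)]  |A|=3636.249
3. ⊥bis P0·P2 via (29.705,23.465): [(0, 0) (1.8332, 0) (73.6299, 89.5863) (75.8976, 93) (0, 93)]  |A|=3635.4501
4. ⊥bis P0·P3 via (36.435,36.545): [(0, 0) (1.8332, 0) (37.248, 44.1898) (42.4386, 93) (0, 93)]  |A|=2808.2531
5. ⊥bis P0·P4 via (37.375,56.62): [(0, 0) (1.8332, 0) (37.248, 44.1898) (38.3658, 54.7015) (18.587, 93) (0, 93)]  |A|=2351.5132
6. ⊥bis P0·P5 via (34.5,61.89): [(0, 0) (1.8332, 0) (37.248, 44.1898) (38.3658, 54.7015) (34.9995, 61.2197) (11.315, 93) (0, 93)]  |A|=2235.9608
7. canonical 7-gon: [(0, 0) (1.8332, 0) (37.248, 44.1898) (38.3658, 54.7015) (34.9995, 61.2197) (11.315, 93) (0, 93)]
8. shoelace: 2235.9608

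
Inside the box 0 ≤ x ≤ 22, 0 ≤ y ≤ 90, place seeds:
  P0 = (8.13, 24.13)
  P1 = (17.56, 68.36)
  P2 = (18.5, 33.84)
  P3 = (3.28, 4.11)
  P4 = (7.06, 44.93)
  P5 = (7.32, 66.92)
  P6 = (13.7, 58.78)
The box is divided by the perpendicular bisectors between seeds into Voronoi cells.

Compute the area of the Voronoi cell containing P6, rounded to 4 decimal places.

1. box [0,22]×[0,90]: [(0, 0) (22, 0) (22, 90) (0, 90)]
2. ⊥bis P6·P0 via (10.915,41.455): [(0, 43.2096) (22, 39.6731) (22, 90) (0, 90)]  |A|=1068.2906
3. ⊥bis P6·P1 via (15.63,63.57): [(0, 69.8677) (0, 43.2096) (22, 39.6731) (22, 61.0034)]  |A|=527.8723
4. ⊥bis P6·P2 via (16.1,46.31): [(0, 69.8677) (0, 43.2114) (22, 47.4455) (22, 61.0034)]  |A|=442.3559
5. ⊥bis P6·P3 via (8.49,31.445): [(0, 69.8677) (0, 43.2114) (22, 47.4455) (22, 61.0034)]  |A|=442.3559
6. ⊥bis P6·P4 via (10.38,51.855): [(0, 69.8677) (0, 56.8314) (20.2714, 47.1128) (22, 47.4455) (22, 61.0034)]  |A|=304.3072
7. ⊥bis P6·P5 via (10.51,62.85): [(12.8551, 64.6881) (1.7566, 55.9892) (20.2714, 47.1128) (22, 47.4455) (22, 61.0034)]  |A|=208.2022
8. canonical 5-gon: [(12.8551, 64.6881) (1.7566, 55.9892) (20.2714, 47.1128) (22, 47.4455) (22, 61.0034)]
9. shoelace: 208.2022

Area of P6's cell: 208.2022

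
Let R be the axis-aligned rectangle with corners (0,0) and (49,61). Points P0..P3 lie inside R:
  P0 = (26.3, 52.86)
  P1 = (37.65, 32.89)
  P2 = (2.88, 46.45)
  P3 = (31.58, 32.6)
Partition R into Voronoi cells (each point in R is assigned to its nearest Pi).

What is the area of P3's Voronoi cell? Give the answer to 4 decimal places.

Area of P3's cell: 1125.1212

1. box [0,49]×[0,61]: [(0, 0) (49, 0) (49, 61) (0, 61)]
2. ⊥bis P3·P0 via (28.94,42.73): [(0, 35.1879) (0, 0) (49, 0) (49, 47.9579)]  |A|=2037.0712
3. ⊥bis P3·P1 via (34.615,32.745): [(34.074, 44.068) (0, 35.1879) (0, 0) (36.1794, 0)]  |A|=1396.6739
4. ⊥bis P3·P2 via (17.23,39.525): [(34.074, 44.068) (17.3146, 39.7003) (0, 3.821) (0, 0) (36.1794, 0)]  |A|=1125.1212
5. canonical 5-gon: [(34.074, 44.068) (17.3146, 39.7003) (0, 3.821) (0, 0) (36.1794, 0)]
6. shoelace: 1125.1212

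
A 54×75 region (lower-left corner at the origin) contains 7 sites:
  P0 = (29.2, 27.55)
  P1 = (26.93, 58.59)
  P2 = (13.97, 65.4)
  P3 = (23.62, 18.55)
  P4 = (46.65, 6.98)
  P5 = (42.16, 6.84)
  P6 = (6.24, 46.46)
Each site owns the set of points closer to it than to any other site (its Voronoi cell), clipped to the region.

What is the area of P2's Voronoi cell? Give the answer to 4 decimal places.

1. box [0,54]×[0,75]: [(0, 0) (54, 0) (54, 75) (0, 75)]
2. ⊥bis P2·P0 via (21.585,46.475): [(0, 37.7897) (54, 59.5181) (54, 75) (0, 75)]  |A|=1422.6907
3. ⊥bis P2·P1 via (20.45,61.995): [(0, 37.7897) (9.8039, 41.7345) (27.2836, 75) (0, 75)]  |A|=636.2043
4. ⊥bis P2·P3 via (18.795,41.975): [(0, 38.1037) (1.5987, 38.433) (9.8039, 41.7345) (27.2836, 75) (0, 75)]  |A|=635.9533
5. ⊥bis P2·P4 via (30.31,36.19): [(0, 38.1037) (1.5987, 38.433) (9.8039, 41.7345) (27.2836, 75) (0, 75)]  |A|=635.9533
6. ⊥bis P2·P5 via (28.065,36.12): [(0, 38.1037) (1.5987, 38.433) (9.8039, 41.7345) (27.2836, 75) (0, 75)]  |A|=635.9533
7. ⊥bis P2·P6 via (10.105,55.93): [(0, 60.0542) (15.999, 53.5245) (27.2836, 75) (0, 75)]  |A|=412.5251
8. canonical 4-gon: [(0, 60.0542) (15.999, 53.5245) (27.2836, 75) (0, 75)]
9. shoelace: 412.5251

Area of P2's cell: 412.5251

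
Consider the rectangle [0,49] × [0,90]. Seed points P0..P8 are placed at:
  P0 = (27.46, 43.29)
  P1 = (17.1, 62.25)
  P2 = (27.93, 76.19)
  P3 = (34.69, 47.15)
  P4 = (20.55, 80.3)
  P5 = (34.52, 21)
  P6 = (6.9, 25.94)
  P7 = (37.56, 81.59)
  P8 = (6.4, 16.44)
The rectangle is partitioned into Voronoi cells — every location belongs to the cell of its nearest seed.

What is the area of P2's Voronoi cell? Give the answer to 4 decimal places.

Area of P2's cell: 242.6389

1. box [0,49]×[0,90]: [(0, 0) (49, 0) (49, 90) (0, 90)]
2. ⊥bis P2·P0 via (27.695,59.74): [(0, 60.1356) (49, 59.4356) (49, 90) (0, 90)]  |A|=1480.5035
3. ⊥bis P2·P1 via (22.515,69.22): [(0, 86.7119) (34.8489, 59.6378) (49, 59.4356) (49, 90) (0, 90)]  |A|=1017.4267
4. ⊥bis P2·P3 via (31.31,61.67): [(0, 86.7119) (32.0203, 61.8353) (49, 65.7879) (49, 90) (0, 90)]  |A|=948.2339
5. ⊥bis P2·P4 via (24.24,78.245): [(20.2108, 71.0101) (32.0203, 61.8353) (49, 65.7879) (49, 90) (30.7865, 90)]  |A|=622.6907
6. ⊥bis P2·P5 via (31.225,48.595): [(20.2108, 71.0101) (32.0203, 61.8353) (49, 65.7879) (49, 90) (30.7865, 90)]  |A|=622.6907
7. ⊥bis P2·P6 via (17.415,51.065): [(20.2108, 71.0101) (32.0203, 61.8353) (49, 65.7879) (49, 90) (30.7865, 90)]  |A|=622.6907
8. ⊥bis P2·P7 via (32.745,78.89): [(28.6581, 86.1783) (20.2108, 71.0101) (32.0203, 61.8353) (41.1205, 63.9537)]  |A|=242.6389
9. ⊥bis P2·P8 via (17.165,46.315): [(28.6581, 86.1783) (20.2108, 71.0101) (32.0203, 61.8353) (41.1205, 63.9537)]  |A|=242.6389
10. canonical 4-gon: [(28.6581, 86.1783) (20.2108, 71.0101) (32.0203, 61.8353) (41.1205, 63.9537)]
11. shoelace: 242.6389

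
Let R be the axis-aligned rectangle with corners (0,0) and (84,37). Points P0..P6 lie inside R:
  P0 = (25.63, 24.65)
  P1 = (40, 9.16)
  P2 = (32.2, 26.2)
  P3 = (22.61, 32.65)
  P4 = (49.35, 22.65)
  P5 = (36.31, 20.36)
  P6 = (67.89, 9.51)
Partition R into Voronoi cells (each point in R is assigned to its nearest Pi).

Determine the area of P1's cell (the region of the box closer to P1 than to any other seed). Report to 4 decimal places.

Area of P1's cell: 436.3582

1. box [0,84]×[0,37]: [(0, 0) (84, 0) (84, 37) (0, 37)]
2. ⊥bis P1·P0 via (32.815,16.905): [(14.5924, 0) (84, 0) (84, 37) (54.4762, 37)]  |A|=1830.2304
3. ⊥bis P1·P2 via (36.1,17.68): [(31.2644, 15.4665) (14.5924, 0) (84, 0) (84, 37) (78.3068, 37)]  |A|=1573.653
4. ⊥bis P1·P3 via (31.305,20.905): [(31.2644, 15.4665) (14.5924, 0) (84, 0) (84, 37) (78.3068, 37)]  |A|=1573.653
5. ⊥bis P1·P4 via (44.675,15.905): [(39.722, 19.338) (31.2644, 15.4665) (14.5924, 0) (67.6224, 0)]  |A|=545.8785
6. ⊥bis P1·P5 via (38.155,14.76): [(43.694, 16.5849) (26.2885, 10.8504) (14.5924, 0) (67.6224, 0)]  |A|=500.642
7. ⊥bis P1·P6 via (53.945,9.335): [(53.9432, 9.4812) (43.694, 16.5849) (26.2885, 10.8504) (14.5924, 0) (54.0621, 0)]  |A|=436.3582
8. canonical 5-gon: [(53.9432, 9.4812) (43.694, 16.5849) (26.2885, 10.8504) (14.5924, 0) (54.0621, 0)]
9. shoelace: 436.3582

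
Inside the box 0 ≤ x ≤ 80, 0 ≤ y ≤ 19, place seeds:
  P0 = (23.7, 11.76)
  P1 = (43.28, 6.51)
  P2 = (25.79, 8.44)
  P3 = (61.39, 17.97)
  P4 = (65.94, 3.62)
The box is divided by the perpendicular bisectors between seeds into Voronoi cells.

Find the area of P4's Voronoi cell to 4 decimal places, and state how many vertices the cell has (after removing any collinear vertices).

1. box [0,80]×[0,19]: [(0, 0) (80, 0) (80, 19) (0, 19)]
2. ⊥bis P4·P0 via (44.82,7.69): [(43.3381, 0) (80, 0) (80, 19) (46.9995, 19)]  |A|=661.7928
3. ⊥bis P4·P1 via (54.61,5.065): [(53.964, 0) (80, 0) (80, 19) (56.3872, 19)]  |A|=471.6631
4. ⊥bis P4·P2 via (45.865,6.03): [(53.964, 0) (80, 0) (80, 19) (56.3872, 19)]  |A|=471.6631
5. ⊥bis P4·P3 via (63.665,10.795): [(54.99, 8.0444) (53.964, 0) (80, 0) (80, 15.9744)]  |A|=304.4816
6. canonical 4-gon: [(54.99, 8.0444) (53.964, 0) (80, 0) (80, 15.9744)]
7. shoelace: 304.4816

Area of P4's cell: 304.4816 (4 vertices)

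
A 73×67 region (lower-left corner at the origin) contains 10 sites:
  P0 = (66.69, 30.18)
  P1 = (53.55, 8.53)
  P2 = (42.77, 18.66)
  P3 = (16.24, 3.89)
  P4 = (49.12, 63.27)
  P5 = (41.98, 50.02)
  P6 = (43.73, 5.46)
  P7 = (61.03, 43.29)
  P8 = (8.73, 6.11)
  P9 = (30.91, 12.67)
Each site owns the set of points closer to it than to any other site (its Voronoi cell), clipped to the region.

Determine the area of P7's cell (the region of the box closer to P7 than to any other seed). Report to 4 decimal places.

1. box [0,73]×[0,67]: [(0, 0) (73, 0) (73, 67) (0, 67)]
2. ⊥bis P7·P0 via (63.86,36.735): [(0, 9.1646) (73, 40.681) (73, 67) (0, 67)]  |A|=3071.6337
3. ⊥bis P7·P1 via (57.29,25.91): [(0, 38.2382) (44.9415, 28.5673) (73, 40.681) (73, 67) (0, 67)]  |A|=2418.3284
4. ⊥bis P7·P2 via (51.9,30.975): [(51.3915, 31.352) (73, 40.681) (73, 67) (3.3077, 67)]  |A|=1526.5534
5. ⊥bis P7·P3 via (38.635,23.59): [(51.3915, 31.352) (73, 40.681) (73, 67) (3.3077, 67)]  |A|=1526.5534
6. ⊥bis P7·P4 via (55.075,53.28): [(36.638, 42.2898) (51.3915, 31.352) (73, 40.681) (73, 63.965)]  |A|=610.3189
7. ⊥bis P7·P5 via (51.505,46.655): [(53.5175, 52.3516) (47.1973, 34.4615) (51.3915, 31.352) (73, 40.681) (73, 63.965)]  |A|=491.1277
8. ⊥bis P7·P6 via (52.38,24.375): [(53.5175, 52.3516) (47.1973, 34.4615) (51.3915, 31.352) (73, 40.681) (73, 63.965)]  |A|=491.1277
9. ⊥bis P7·P8 via (34.88,24.7): [(53.5175, 52.3516) (47.1973, 34.4615) (51.3915, 31.352) (73, 40.681) (73, 63.965)]  |A|=491.1277
10. ⊥bis P7·P9 via (45.97,27.98): [(53.5175, 52.3516) (47.1973, 34.4615) (51.3915, 31.352) (73, 40.681) (73, 63.965)]  |A|=491.1277
11. canonical 5-gon: [(53.5175, 52.3516) (47.1973, 34.4615) (51.3915, 31.352) (73, 40.681) (73, 63.965)]
12. shoelace: 491.1277

Area of P7's cell: 491.1277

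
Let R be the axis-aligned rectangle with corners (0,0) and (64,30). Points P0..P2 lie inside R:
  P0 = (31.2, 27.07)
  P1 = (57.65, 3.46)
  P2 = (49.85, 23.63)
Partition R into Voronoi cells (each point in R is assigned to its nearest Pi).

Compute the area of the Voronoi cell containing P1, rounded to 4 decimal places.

Area of P1's cell: 353.3096

1. box [0,64]×[0,30]: [(0, 0) (64, 0) (64, 30) (0, 30)]
2. ⊥bis P1·P0 via (44.425,15.265): [(30.799, 0) (64, 0) (64, 30) (57.5779, 30)]  |A|=594.3464
3. ⊥bis P1·P2 via (53.75,13.545): [(37.1645, 7.1312) (30.799, 0) (64, 0) (64, 17.5088)]  |A|=353.3096
4. canonical 4-gon: [(37.1645, 7.1312) (30.799, 0) (64, 0) (64, 17.5088)]
5. shoelace: 353.3096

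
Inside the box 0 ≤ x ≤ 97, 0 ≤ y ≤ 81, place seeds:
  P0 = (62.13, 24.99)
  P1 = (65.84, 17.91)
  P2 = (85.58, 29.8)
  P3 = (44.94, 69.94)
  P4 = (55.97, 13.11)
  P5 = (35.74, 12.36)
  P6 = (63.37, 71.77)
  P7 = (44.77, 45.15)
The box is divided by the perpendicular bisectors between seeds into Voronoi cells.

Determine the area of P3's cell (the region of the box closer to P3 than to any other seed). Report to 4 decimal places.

1. box [0,97]×[0,81]: [(0, 0) (97, 0) (97, 81) (0, 81)]
2. ⊥bis P3·P0 via (53.535,47.465): [(0, 26.9919) (97, 64.0871) (97, 81) (0, 81)]  |A|=3439.6694
3. ⊥bis P3·P1 via (55.39,43.925): [(0, 26.9919) (97, 64.0871) (97, 81) (0, 81)]  |A|=3439.6694
4. ⊥bis P3·P2 via (65.26,49.87): [(0, 26.9919) (68.5597, 53.2108) (96.007, 81) (0, 81)]  |A|=3185.3684
5. ⊥bis P3·P4 via (50.455,41.525): [(0, 31.7323) (25.1699, 36.6175) (68.5597, 53.2108) (96.007, 81) (0, 81)]  |A|=3125.7104
6. ⊥bis P3·P5 via (40.34,41.15): [(0, 47.5954) (37.9997, 41.5239) (68.5597, 53.2108) (96.007, 81) (0, 81)]  |A|=2793.9038
7. ⊥bis P3·P6 via (54.155,70.855): [(0, 47.5954) (37.9997, 41.5239) (56.3699, 48.5491) (53.1477, 81) (0, 81)]  |A|=1993.0944
8. ⊥bis P3·P7 via (44.855,57.545): [(0, 57.8526) (55.4838, 57.4721) (53.1477, 81) (0, 81)]  |A|=1267.3795
9. canonical 4-gon: [(0, 57.8526) (55.4838, 57.4721) (53.1477, 81) (0, 81)]
10. shoelace: 1267.3795

Area of P3's cell: 1267.3795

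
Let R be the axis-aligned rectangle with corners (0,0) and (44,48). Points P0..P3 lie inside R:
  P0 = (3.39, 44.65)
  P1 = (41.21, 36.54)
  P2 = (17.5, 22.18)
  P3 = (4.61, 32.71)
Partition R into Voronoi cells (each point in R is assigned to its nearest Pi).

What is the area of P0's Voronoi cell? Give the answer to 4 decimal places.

Area of P0's cell: 197.3238

1. box [0,44]×[0,48]: [(0, 0) (44, 0) (44, 48) (0, 48)]
2. ⊥bis P0·P1 via (22.3,40.595): [(0, 0) (13.5949, 0) (23.8879, 48) (0, 48)]  |A|=899.5882
3. ⊥bis P0·P2 via (10.445,33.415): [(0, 26.8561) (22.3655, 40.9005) (23.8879, 48) (0, 48)]  |A|=321.2438
4. ⊥bis P0·P3 via (4,38.68): [(0, 38.2713) (21.7114, 40.4897) (22.3655, 40.9005) (23.8879, 48) (0, 48)]  |A|=197.3238
5. canonical 5-gon: [(0, 38.2713) (21.7114, 40.4897) (22.3655, 40.9005) (23.8879, 48) (0, 48)]
6. shoelace: 197.3238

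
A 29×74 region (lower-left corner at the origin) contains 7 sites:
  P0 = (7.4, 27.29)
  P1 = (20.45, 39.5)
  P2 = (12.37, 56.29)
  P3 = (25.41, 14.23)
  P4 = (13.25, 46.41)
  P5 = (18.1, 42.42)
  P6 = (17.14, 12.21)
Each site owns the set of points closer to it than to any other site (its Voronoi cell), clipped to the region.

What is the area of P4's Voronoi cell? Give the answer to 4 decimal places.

1. box [0,29]×[0,74]: [(0, 0) (29, 0) (29, 74) (0, 74)]
2. ⊥bis P4·P0 via (10.325,36.85): [(0, 40.0091) (29, 31.1362) (29, 74) (0, 74)]  |A|=1114.3944
3. ⊥bis P4·P1 via (16.85,42.955): [(0, 40.0091) (10.8397, 36.6925) (29, 55.6149) (29, 74) (0, 74)]  |A|=892.1241
4. ⊥bis P4·P2 via (12.81,51.35): [(0, 50.209) (0, 40.0091) (10.8397, 36.6925) (26.0376, 52.5282)]  |A|=243.8207
5. ⊥bis P4·P3 via (19.33,30.32): [(0, 50.209) (0, 40.0091) (10.8397, 36.6925) (26.0376, 52.5282)]  |A|=243.8207
6. ⊥bis P4·P5 via (15.675,44.415): [(22.0579, 52.1737) (0, 50.209) (0, 40.0091) (9.6271, 37.0635)]  |A|=203.5363
7. ⊥bis P4·P6 via (15.195,29.31): [(22.0579, 52.1737) (0, 50.209) (0, 40.0091) (9.6271, 37.0635)]  |A|=203.5363
8. canonical 4-gon: [(22.0579, 52.1737) (0, 50.209) (0, 40.0091) (9.6271, 37.0635)]
9. shoelace: 203.5363

Area of P4's cell: 203.5363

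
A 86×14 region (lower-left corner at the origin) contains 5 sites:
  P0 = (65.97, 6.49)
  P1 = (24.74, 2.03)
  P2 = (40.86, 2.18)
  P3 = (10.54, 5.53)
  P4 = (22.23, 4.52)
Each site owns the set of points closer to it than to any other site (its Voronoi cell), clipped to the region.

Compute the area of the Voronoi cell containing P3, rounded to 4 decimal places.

Area of P3's cell: 231.7789

1. box [0,86]×[0,14]: [(0, 0) (86, 0) (86, 14) (0, 14)]
2. ⊥bis P3·P0 via (38.255,6.01): [(0, 0) (38.3591, 0) (38.1166, 14) (0, 14)]  |A|=535.33
3. ⊥bis P3·P1 via (17.64,3.78): [(0, 0) (16.7083, 0) (20.159, 14) (0, 14)]  |A|=258.0713
4. ⊥bis P3·P2 via (25.7,3.855): [(0, 0) (16.7083, 0) (20.159, 14) (0, 14)]  |A|=258.0713
5. ⊥bis P3·P4 via (16.385,5.025): [(0, 0) (15.9508, 0) (17.1604, 14) (0, 14)]  |A|=231.7789
6. canonical 4-gon: [(0, 0) (15.9508, 0) (17.1604, 14) (0, 14)]
7. shoelace: 231.7789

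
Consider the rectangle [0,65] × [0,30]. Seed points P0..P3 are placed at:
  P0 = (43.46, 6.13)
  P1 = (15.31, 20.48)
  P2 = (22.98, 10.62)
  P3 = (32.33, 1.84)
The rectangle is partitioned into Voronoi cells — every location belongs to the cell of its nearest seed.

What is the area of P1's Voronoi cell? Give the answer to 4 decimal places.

1. box [0,65]×[0,30]: [(0, 0) (65, 0) (65, 30) (0, 30)]
2. ⊥bis P1·P0 via (29.385,13.305): [(0, 0) (22.6025, 0) (37.8956, 30) (0, 30)]  |A|=907.4718
3. ⊥bis P1·P2 via (19.145,15.55): [(0, 0.6573) (37.7209, 30) (0, 30)]  |A|=553.4165
4. ⊥bis P1·P3 via (23.82,11.16): [(0, 0.6573) (37.7209, 30) (0, 30)]  |A|=553.4165
5. canonical 3-gon: [(0, 0.6573) (37.7209, 30) (0, 30)]
6. shoelace: 553.4165

Area of P1's cell: 553.4165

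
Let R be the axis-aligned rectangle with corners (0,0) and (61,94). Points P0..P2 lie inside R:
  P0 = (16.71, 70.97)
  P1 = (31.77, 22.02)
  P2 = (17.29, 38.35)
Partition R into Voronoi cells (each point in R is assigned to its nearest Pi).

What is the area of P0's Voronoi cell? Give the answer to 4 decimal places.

Area of P0's cell: 2375.4725

1. box [0,61]×[0,94]: [(0, 0) (61, 0) (61, 94) (0, 94)]
2. ⊥bis P0·P1 via (24.24,46.495): [(0, 39.0373) (61, 57.8046) (61, 94) (0, 94)]  |A|=2780.3216
3. ⊥bis P0·P2 via (17,54.66): [(0, 54.3577) (52.8509, 55.2974) (61, 57.8046) (61, 94) (0, 94)]  |A|=2375.4725
4. canonical 5-gon: [(0, 54.3577) (52.8509, 55.2974) (61, 57.8046) (61, 94) (0, 94)]
5. shoelace: 2375.4725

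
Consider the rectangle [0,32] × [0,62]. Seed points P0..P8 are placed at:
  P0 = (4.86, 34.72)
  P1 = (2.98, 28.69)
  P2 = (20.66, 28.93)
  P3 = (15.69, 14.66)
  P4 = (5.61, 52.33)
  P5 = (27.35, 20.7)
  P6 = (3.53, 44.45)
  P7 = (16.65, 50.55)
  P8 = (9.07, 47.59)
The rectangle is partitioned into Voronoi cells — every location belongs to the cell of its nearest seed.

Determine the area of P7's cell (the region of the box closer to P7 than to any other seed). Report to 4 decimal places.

1. box [0,32]×[0,62]: [(0, 0) (32, 0) (32, 62) (0, 62)]
2. ⊥bis P7·P0 via (10.755,42.635): [(0, 50.6452) (32, 26.812) (32, 62) (0, 62)]  |A|=744.6853
3. ⊥bis P7·P1 via (9.815,39.62): [(0, 50.6452) (32, 26.812) (32, 62) (0, 62)]  |A|=744.6853
4. ⊥bis P7·P2 via (18.655,39.74): [(0, 50.6452) (15.4421, 39.1441) (32, 42.2152) (32, 62) (0, 62)]  |A|=617.163
5. ⊥bis P7·P3 via (16.17,32.605): [(0, 50.6452) (15.4421, 39.1441) (32, 42.2152) (32, 62) (0, 62)]  |A|=617.163
6. ⊥bis P7·P4 via (11.13,51.44): [(9.8223, 43.3296) (15.4421, 39.1441) (32, 42.2152) (32, 62) (12.8326, 62)]  |A|=441.6028
7. ⊥bis P7·P5 via (22,35.625): [(9.8223, 43.3296) (15.4421, 39.1441) (32, 42.2152) (32, 62) (12.8326, 62)]  |A|=441.6028
8. ⊥bis P7·P6 via (10.09,47.5): [(10.3905, 46.8536) (13.1978, 40.8156) (15.4421, 39.1441) (32, 42.2152) (32, 62) (12.8326, 62)]  |A|=434.941
9. ⊥bis P7·P8 via (12.86,49.07): [(11.3651, 52.8982) (16.6487, 39.3679) (32, 42.2152) (32, 62) (12.8326, 62)]  |A|=402.7339
10. canonical 5-gon: [(11.3651, 52.8982) (16.6487, 39.3679) (32, 42.2152) (32, 62) (12.8326, 62)]
11. shoelace: 402.7339

Area of P7's cell: 402.7339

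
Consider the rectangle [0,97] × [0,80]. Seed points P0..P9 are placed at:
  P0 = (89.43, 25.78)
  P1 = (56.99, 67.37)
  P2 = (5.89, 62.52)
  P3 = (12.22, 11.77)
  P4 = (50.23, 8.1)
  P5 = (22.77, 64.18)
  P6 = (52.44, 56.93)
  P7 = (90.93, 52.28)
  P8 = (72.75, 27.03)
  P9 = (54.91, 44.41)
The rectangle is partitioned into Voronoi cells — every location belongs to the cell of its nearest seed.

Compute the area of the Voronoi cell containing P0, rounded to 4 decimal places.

1. box [0,97]×[0,80]: [(0, 0) (97, 0) (97, 80) (0, 80)]
2. ⊥bis P0·P1 via (73.21,46.575): [(13.4981, 0) (97, 0) (97, 65.1311)]  |A|=2719.2849
3. ⊥bis P0·P2 via (47.66,44.15): [(35.9425, 17.5065) (28.2433, 0) (97, 0) (97, 65.1311)]  |A|=2590.2163
4. ⊥bis P0·P3 via (50.825,18.775): [(49.1814, 27.8328) (54.2318, 0) (97, 0) (97, 65.1311)]  |A|=2152.418
5. ⊥bis P0·P4 via (69.83,16.94): [(60.822, 36.9124) (77.4703, 0) (97, 0) (97, 65.1311)]  |A|=1538.6001
6. ⊥bis P0·P5 via (56.1,44.98): [(60.822, 36.9124) (77.4703, 0) (97, 0) (97, 65.1311)]  |A|=1538.6001
7. ⊥bis P0·P6 via (70.935,41.355): [(79.3906, 51.3958) (63.0444, 31.985) (77.4703, 0) (97, 0) (97, 65.1311)]  |A|=1476.7593
8. ⊥bis P0·P7 via (90.18,39.03): [(69.9418, 40.1756) (63.0444, 31.985) (77.4703, 0) (97, 0) (97, 38.644)]  |A|=1084.5117
9. ⊥bis P0·P8 via (81.09,26.405): [(82.0705, 39.489) (79.1112, 0) (97, 0) (97, 38.644)]  |A|=641.6727
10. ⊥bis P0·P9 via (72.17,35.095): [(82.0705, 39.489) (79.1112, 0) (97, 0) (97, 38.644)]  |A|=641.6727
11. canonical 4-gon: [(82.0705, 39.489) (79.1112, 0) (97, 0) (97, 38.644)]
12. shoelace: 641.6727

Area of P0's cell: 641.6727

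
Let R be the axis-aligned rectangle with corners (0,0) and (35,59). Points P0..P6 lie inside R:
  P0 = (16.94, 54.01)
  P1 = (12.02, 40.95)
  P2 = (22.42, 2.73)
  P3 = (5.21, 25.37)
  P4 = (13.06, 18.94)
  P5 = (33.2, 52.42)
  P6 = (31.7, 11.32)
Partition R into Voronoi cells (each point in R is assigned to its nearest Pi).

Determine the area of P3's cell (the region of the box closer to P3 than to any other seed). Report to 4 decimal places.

1. box [0,35]×[0,59]: [(0, 0) (35, 0) (35, 59) (0, 59)]
2. ⊥bis P3·P0 via (11.075,39.69): [(0, 44.226) (0, 0) (35, 0) (35, 29.8911)]  |A|=1297.0486
3. ⊥bis P3·P1 via (8.615,33.16): [(0, 36.9256) (0, 0) (35, 0) (35, 21.6271)]  |A|=1024.6732
4. ⊥bis P3·P2 via (13.815,14.05): [(27.878, 24.7401) (0, 36.9256) (0, 3.5484)]  |A|=465.2455
5. ⊥bis P3·P4 via (9.135,22.155): [(15.6357, 30.0913) (0, 36.9256) (0, 11.0026)]  |A|=202.6615
6. ⊥bis P3·P5 via (19.205,38.895): [(15.6357, 30.0913) (0, 36.9256) (0, 11.0026)]  |A|=202.6615
7. ⊥bis P3·P6 via (18.455,18.345): [(15.6357, 30.0913) (0, 36.9256) (0, 11.0026)]  |A|=202.6615
8. canonical 3-gon: [(15.6357, 30.0913) (0, 36.9256) (0, 11.0026)]
9. shoelace: 202.6615

Area of P3's cell: 202.6615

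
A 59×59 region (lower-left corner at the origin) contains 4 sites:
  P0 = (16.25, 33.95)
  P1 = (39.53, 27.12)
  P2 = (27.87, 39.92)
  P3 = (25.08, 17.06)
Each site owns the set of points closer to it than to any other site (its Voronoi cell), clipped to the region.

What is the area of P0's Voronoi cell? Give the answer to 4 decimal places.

1. box [0,59]×[0,59]: [(0, 0) (59, 0) (59, 59) (0, 59)]
2. ⊥bis P0·P1 via (27.89,30.535): [(0, 0) (18.9315, 0) (36.2412, 59) (0, 59)]  |A|=1627.5945
3. ⊥bis P0·P2 via (22.06,36.935): [(0, 0) (18.9315, 0) (26.9661, 27.3858) (10.7237, 59) (0, 59)]  |A|=1224.2367
4. ⊥bis P0·P3 via (20.665,25.505): [(0, 14.7015) (26.3937, 28.4999) (10.7237, 59) (0, 59)]  |A|=748.1375
5. canonical 4-gon: [(0, 14.7015) (26.3937, 28.4999) (10.7237, 59) (0, 59)]
6. shoelace: 748.1375

Area of P0's cell: 748.1375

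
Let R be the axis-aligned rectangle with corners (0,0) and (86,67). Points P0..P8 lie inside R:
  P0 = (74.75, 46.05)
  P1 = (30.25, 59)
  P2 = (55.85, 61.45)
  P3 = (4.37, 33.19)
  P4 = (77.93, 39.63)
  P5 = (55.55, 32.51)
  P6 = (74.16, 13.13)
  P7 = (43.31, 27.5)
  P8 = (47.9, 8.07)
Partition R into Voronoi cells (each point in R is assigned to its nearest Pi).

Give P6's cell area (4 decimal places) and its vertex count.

1. box [0,86]×[0,67]: [(0, 0) (86, 0) (86, 67) (0, 67)]
2. ⊥bis P6·P0 via (74.455,29.59): [(0, 30.9244) (0, 0) (86, 0) (86, 29.3831)]  |A|=2593.222
3. ⊥bis P6·P1 via (52.205,36.065): [(45.9742, 30.1004) (14.5302, 0) (86, 0) (86, 29.3831)]  |A|=1663.6774
4. ⊥bis P6·P2 via (65.005,37.29): [(46.0292, 30.0995) (45.9365, 30.0643) (14.5302, 0) (86, 0) (86, 29.3831)]  |A|=1663.6763
5. ⊥bis P6·P3 via (39.265,23.16): [(46.0292, 30.0995) (45.9365, 30.0643) (39.4704, 23.8745) (32.608, 0) (86, 0) (86, 29.3831)]  |A|=1447.8762
6. ⊥bis P6·P4 via (76.045,26.38): [(50.4583, 30.0201) (46.0292, 30.0995) (45.9365, 30.0643) (39.4704, 23.8745) (32.608, 0) (86, 0) (86, 24.9638)]  |A|=1369.3409
7. ⊥bis P6·P5 via (64.855,22.82): [(69.5278, 27.3072) (41.0908, 0) (86, 0) (86, 24.9638)]  |A|=818.775
8. ⊥bis P6·P7 via (58.735,20.315): [(69.5278, 27.3072) (55.8933, 14.2144) (49.2722, 0) (86, 0) (86, 24.9638)]  |A|=760.6281
9. ⊥bis P6·P8 via (61.03,10.6): [(69.5278, 27.3072) (59.6402, 17.8124) (63.0725, 0) (86, 0) (86, 24.9638)]  |A|=623.0013
10. canonical 5-gon: [(69.5278, 27.3072) (59.6402, 17.8124) (63.0725, 0) (86, 0) (86, 24.9638)]
11. shoelace: 623.0013

Area of P6's cell: 623.0013 (5 vertices)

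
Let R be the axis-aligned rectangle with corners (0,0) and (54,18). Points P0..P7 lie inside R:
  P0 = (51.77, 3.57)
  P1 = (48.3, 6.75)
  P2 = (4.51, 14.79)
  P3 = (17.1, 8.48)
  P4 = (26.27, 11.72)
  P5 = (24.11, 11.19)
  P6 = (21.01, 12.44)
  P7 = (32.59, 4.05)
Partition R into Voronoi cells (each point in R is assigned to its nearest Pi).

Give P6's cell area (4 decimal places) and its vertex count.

Area of P6's cell: 63.2935 (5 vertices)

1. box [0,54]×[0,18]: [(0, 0) (54, 0) (54, 18) (0, 18)]
2. ⊥bis P6·P0 via (36.39,8.005): [(0, 0) (34.0817, 0) (39.2722, 18) (0, 18)]  |A|=660.1846
3. ⊥bis P6·P1 via (34.655,9.595): [(0, 0) (32.6544, 0) (36.4075, 18) (0, 18)]  |A|=621.557
4. ⊥bis P6·P2 via (12.76,13.615): [(10.8209, 0) (32.6544, 0) (36.4075, 18) (13.3845, 18)]  |A|=403.7081
5. ⊥bis P6·P3 via (19.055,10.46): [(13.1422, 16.2982) (29.6488, 0) (32.6544, 0) (36.4075, 18) (13.3845, 18)]  |A|=250.2781
6. ⊥bis P6·P4 via (23.64,12.08): [(13.1422, 16.2982) (22.8988, 6.6648) (24.4503, 18) (13.3845, 18)]  |A|=72.1861
7. ⊥bis P6·P5 via (22.56,11.815): [(13.1422, 16.2982) (21.1711, 8.3706) (24.1401, 15.7337) (24.4503, 18) (13.3845, 18)]  |A|=63.2935
8. ⊥bis P6·P7 via (26.8,8.245): [(13.1422, 16.2982) (21.1711, 8.3706) (24.1401, 15.7337) (24.4503, 18) (13.3845, 18)]  |A|=63.2935
9. canonical 5-gon: [(13.1422, 16.2982) (21.1711, 8.3706) (24.1401, 15.7337) (24.4503, 18) (13.3845, 18)]
10. shoelace: 63.2935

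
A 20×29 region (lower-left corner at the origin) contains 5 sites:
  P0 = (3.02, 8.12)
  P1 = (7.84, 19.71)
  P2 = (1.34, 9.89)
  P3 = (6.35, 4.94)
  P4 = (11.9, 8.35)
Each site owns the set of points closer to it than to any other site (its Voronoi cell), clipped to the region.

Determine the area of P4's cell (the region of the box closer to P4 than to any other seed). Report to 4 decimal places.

1. box [0,20]×[0,29]: [(0, 0) (20, 0) (20, 29) (0, 29)]
2. ⊥bis P4·P0 via (7.46,8.235): [(7.6733, 0) (20, 0) (20, 29) (6.9222, 29)]  |A|=368.3658
3. ⊥bis P4·P1 via (9.87,14.03): [(7.3334, 13.1234) (7.6733, 0) (20, 0) (20, 17.6504)]  |A|=192.6698
4. ⊥bis P4·P2 via (6.62,9.12): [(7.3334, 13.1234) (7.6733, 0) (20, 0) (20, 17.6504)]  |A|=192.6698
5. ⊥bis P4·P3 via (9.125,6.645): [(7.3334, 13.1234) (7.4297, 9.4042) (13.2078, 0) (20, 0) (20, 17.6504)]  |A|=166.6461
6. canonical 5-gon: [(7.3334, 13.1234) (7.4297, 9.4042) (13.2078, 0) (20, 0) (20, 17.6504)]
7. shoelace: 166.6461

Area of P4's cell: 166.6461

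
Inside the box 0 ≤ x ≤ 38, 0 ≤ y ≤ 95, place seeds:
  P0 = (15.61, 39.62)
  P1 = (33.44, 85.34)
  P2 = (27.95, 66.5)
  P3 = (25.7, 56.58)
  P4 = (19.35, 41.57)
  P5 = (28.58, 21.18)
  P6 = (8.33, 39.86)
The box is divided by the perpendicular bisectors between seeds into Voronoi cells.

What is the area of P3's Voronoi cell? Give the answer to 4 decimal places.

1. box [0,38]×[0,95]: [(0, 0) (38, 0) (38, 95) (0, 95)]
2. ⊥bis P3·P0 via (20.655,48.1): [(0, 60.3883) (38, 37.781) (38, 95) (0, 95)]  |A|=1744.7849
3. ⊥bis P3·P1 via (29.57,70.96): [(0, 78.918) (0, 60.3883) (38, 37.781) (38, 68.6913)]  |A|=939.3612
4. ⊥bis P3·P2 via (26.825,61.54): [(0, 67.6243) (0, 60.3883) (38, 37.781) (38, 59.0053)]  |A|=540.7482
5. ⊥bis P3·P4 via (22.525,49.075): [(0, 67.6243) (0, 60.3883) (10.3797, 54.2131) (38, 42.5283) (38, 59.0053)]  |A|=475.1868
6. ⊥bis P3·P5 via (27.14,38.88): [(0, 67.6243) (0, 60.3883) (10.3797, 54.2131) (38, 42.5283) (38, 59.0053)]  |A|=475.1868
7. ⊥bis P3·P6 via (17.015,48.22): [(0, 67.6243) (0, 65.8965) (11.8414, 53.5947) (38, 42.5283) (38, 59.0053)]  |A|=441.2703
8. canonical 5-gon: [(0, 67.6243) (0, 65.8965) (11.8414, 53.5947) (38, 42.5283) (38, 59.0053)]
9. shoelace: 441.2703

Area of P3's cell: 441.2703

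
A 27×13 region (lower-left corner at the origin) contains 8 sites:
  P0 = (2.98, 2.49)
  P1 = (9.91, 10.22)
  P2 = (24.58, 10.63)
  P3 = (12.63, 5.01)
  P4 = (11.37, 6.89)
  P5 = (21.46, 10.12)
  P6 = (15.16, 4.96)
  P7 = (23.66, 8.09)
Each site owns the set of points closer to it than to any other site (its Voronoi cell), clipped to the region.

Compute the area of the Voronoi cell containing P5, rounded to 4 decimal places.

1. box [0,27]×[0,13]: [(0, 0) (27, 0) (27, 13) (0, 13)]
2. ⊥bis P5·P0 via (12.22,6.305): [(14.8232, 0) (27, 0) (27, 13) (9.4558, 13)]  |A|=193.1866
3. ⊥bis P5·P1 via (15.685,10.17): [(15.5969, 0) (27, 0) (27, 13) (15.7095, 13)]  |A|=147.5081
4. ⊥bis P5·P2 via (23.02,10.375): [(15.5969, 0) (24.7159, 0) (22.5909, 13) (15.7095, 13)]  |A|=104.0024
5. ⊥bis P5·P3 via (17.045,7.565): [(15.6828, 9.9188) (21.4229, 0) (24.7159, 0) (22.5909, 13) (15.7095, 13)]  |A|=75.109
6. ⊥bis P5·P4 via (16.415,8.505): [(15.6902, 10.7692) (16.3085, 8.8376) (21.4229, 0) (24.7159, 0) (22.5909, 13) (15.7095, 13)]  |A|=74.839
7. ⊥bis P5·P6 via (18.31,7.54): [(15.6902, 10.7692) (15.7063, 10.719) (24.4856, 0) (24.7159, 0) (22.5909, 13) (15.7095, 13)]  |A|=56.2748
8. ⊥bis P5·P7 via (22.56,9.105): [(15.6902, 10.7692) (15.7063, 10.719) (19.6295, 5.929) (23.1271, 9.7196) (22.5909, 13) (15.7095, 13)]  |A|=35.5828
9. canonical 6-gon: [(15.6902, 10.7692) (15.7063, 10.719) (19.6295, 5.929) (23.1271, 9.7196) (22.5909, 13) (15.7095, 13)]
10. shoelace: 35.5828

Area of P5's cell: 35.5828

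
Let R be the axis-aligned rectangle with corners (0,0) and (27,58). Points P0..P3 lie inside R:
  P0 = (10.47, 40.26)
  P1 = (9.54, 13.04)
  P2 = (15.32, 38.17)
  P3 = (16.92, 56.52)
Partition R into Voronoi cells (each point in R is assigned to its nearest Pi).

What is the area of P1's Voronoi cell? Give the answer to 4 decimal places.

1. box [0,27]×[0,58]: [(0, 0) (27, 0) (27, 58) (0, 58)]
2. ⊥bis P1·P0 via (10.005,26.65): [(0, 26.9918) (0, 0) (27, 0) (27, 26.0693)]  |A|=716.3259
3. ⊥bis P1·P2 via (12.43,25.605): [(7.517, 26.735) (0, 26.9918) (0, 0) (27, 0) (27, 22.2538)]  |A|=679.1572
4. ⊥bis P1·P3 via (13.23,34.78): [(7.517, 26.735) (0, 26.9918) (0, 0) (27, 0) (27, 22.2538)]  |A|=679.1572
5. canonical 5-gon: [(7.517, 26.735) (0, 26.9918) (0, 0) (27, 0) (27, 22.2538)]
6. shoelace: 679.1572

Area of P1's cell: 679.1572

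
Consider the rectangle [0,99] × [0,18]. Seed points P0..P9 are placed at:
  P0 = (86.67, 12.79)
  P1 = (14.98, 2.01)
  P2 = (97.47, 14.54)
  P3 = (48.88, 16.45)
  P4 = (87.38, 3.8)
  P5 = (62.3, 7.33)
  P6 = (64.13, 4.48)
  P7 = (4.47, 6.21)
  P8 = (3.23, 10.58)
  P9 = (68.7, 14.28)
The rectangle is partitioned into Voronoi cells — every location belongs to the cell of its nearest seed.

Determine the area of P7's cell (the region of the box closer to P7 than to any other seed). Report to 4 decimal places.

1. box [0,99]×[0,18]: [(0, 0) (99, 0) (99, 18) (0, 18)]
2. ⊥bis P7·P0 via (45.57,9.5): [(0, 0) (46.3305, 0) (44.8896, 18) (0, 18)]  |A|=820.9804
3. ⊥bis P7·P1 via (9.725,4.11): [(0, 0) (8.0826, 0) (15.2757, 18) (0, 18)]  |A|=210.2245
4. ⊥bis P7·P2 via (50.97,10.375): [(0, 0) (8.0826, 0) (15.2757, 18) (0, 18)]  |A|=210.2245
5. ⊥bis P7·P3 via (26.675,11.33): [(0, 0) (8.0826, 0) (15.2757, 18) (0, 18)]  |A|=210.2245
6. ⊥bis P7·P4 via (45.925,5.005): [(0, 0) (8.0826, 0) (15.2757, 18) (0, 18)]  |A|=210.2245
7. ⊥bis P7·P5 via (33.385,6.77): [(0, 0) (8.0826, 0) (15.2757, 18) (0, 18)]  |A|=210.2245
8. ⊥bis P7·P6 via (34.3,5.345): [(0, 0) (8.0826, 0) (15.2757, 18) (0, 18)]  |A|=210.2245
9. ⊥bis P7·P8 via (3.85,8.395): [(0, 7.3026) (0, 0) (8.0826, 0) (12.4078, 10.8233)]  |A|=89.0441
10. ⊥bis P7·P9 via (36.585,10.245): [(0, 7.3026) (0, 0) (8.0826, 0) (12.4078, 10.8233)]  |A|=89.0441
11. canonical 4-gon: [(0, 7.3026) (0, 0) (8.0826, 0) (12.4078, 10.8233)]
12. shoelace: 89.0441

Area of P7's cell: 89.0441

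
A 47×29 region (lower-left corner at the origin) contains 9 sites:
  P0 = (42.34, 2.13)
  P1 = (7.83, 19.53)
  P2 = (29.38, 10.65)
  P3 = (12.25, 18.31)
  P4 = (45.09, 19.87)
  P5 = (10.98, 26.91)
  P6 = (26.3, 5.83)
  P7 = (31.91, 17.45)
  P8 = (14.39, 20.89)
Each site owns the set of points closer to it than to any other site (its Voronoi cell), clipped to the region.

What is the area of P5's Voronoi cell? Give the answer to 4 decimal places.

1. box [0,47]×[0,29]: [(0, 0) (47, 0) (47, 29) (0, 29)]
2. ⊥bis P5·P0 via (26.66,14.52): [(0, 0) (15.1866, 0) (38.1018, 29) (0, 29)]  |A|=772.6817
3. ⊥bis P5·P1 via (9.405,23.22): [(0, 27.2343) (27.4489, 15.5183) (38.1018, 29) (0, 29)]  |A|=281.0704
4. ⊥bis P5·P2 via (20.18,18.78): [(0, 27.2343) (20.0779, 18.6645) (29.2114, 29) (0, 29)]  |A|=168.6828
5. ⊥bis P5·P3 via (11.615,22.61): [(0, 27.2343) (11.0349, 22.5243) (25.358, 24.6395) (29.2114, 29) (0, 29)]  |A|=131.4765
6. ⊥bis P5·P4 via (28.035,23.39): [(0, 27.2343) (11.0349, 22.5243) (25.358, 24.6395) (29.1872, 28.9727) (29.1929, 29) (0, 29)]  |A|=131.4762
7. ⊥bis P5·P6 via (18.64,16.37): [(0, 27.2343) (11.0349, 22.5243) (25.358, 24.6395) (29.1872, 28.9727) (29.1929, 29) (0, 29)]  |A|=131.4762
8. ⊥bis P5·P7 via (21.445,22.18): [(0, 27.2343) (11.0349, 22.5243) (22.3563, 24.1962) (24.5275, 29) (0, 29)]  |A|=114.5359
9. ⊥bis P5·P8 via (12.685,23.9): [(0, 27.2343) (10.5909, 22.7138) (21.6885, 29) (0, 29)]  |A|=77.519
10. canonical 4-gon: [(0, 27.2343) (10.5909, 22.7138) (21.6885, 29) (0, 29)]
11. shoelace: 77.519

Area of P5's cell: 77.5190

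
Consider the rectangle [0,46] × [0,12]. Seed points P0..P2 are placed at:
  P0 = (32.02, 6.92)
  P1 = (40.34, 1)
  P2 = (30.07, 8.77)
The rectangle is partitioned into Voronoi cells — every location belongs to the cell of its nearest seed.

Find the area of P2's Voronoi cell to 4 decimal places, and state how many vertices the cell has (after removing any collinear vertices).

1. box [0,46]×[0,12]: [(0, 0) (46, 0) (46, 12) (0, 12)]
2. ⊥bis P2·P0 via (31.045,7.845): [(0, 0) (23.6023, 0) (34.9869, 12) (0, 12)]  |A|=351.5354
3. ⊥bis P2·P1 via (35.205,4.885): [(0, 0) (23.6023, 0) (34.9869, 12) (0, 12)]  |A|=351.5354
4. canonical 4-gon: [(0, 0) (23.6023, 0) (34.9869, 12) (0, 12)]
5. shoelace: 351.5354

Area of P2's cell: 351.5354 (4 vertices)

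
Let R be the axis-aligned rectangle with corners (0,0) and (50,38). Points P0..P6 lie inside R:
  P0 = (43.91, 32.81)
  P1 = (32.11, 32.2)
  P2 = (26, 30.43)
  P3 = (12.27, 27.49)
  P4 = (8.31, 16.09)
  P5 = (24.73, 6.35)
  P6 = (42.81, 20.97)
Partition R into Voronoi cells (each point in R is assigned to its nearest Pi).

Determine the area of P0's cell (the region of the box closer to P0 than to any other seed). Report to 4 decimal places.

Area of P0's cell: 134.0276

1. box [0,50]×[0,38]: [(0, 0) (50, 0) (50, 38) (0, 38)]
2. ⊥bis P0·P1 via (38.01,32.505): [(39.6903, 0) (50, 0) (50, 38) (37.7259, 38)]  |A|=429.0907
3. ⊥bis P0·P2 via (34.955,31.62): [(39.6903, 0) (50, 0) (50, 38) (37.7259, 38)]  |A|=429.0907
4. ⊥bis P0·P3 via (28.09,30.15): [(39.6903, 0) (50, 0) (50, 38) (37.7259, 38)]  |A|=429.0907
5. ⊥bis P0·P4 via (26.11,24.45): [(39.6903, 0) (50, 0) (50, 38) (37.7259, 38)]  |A|=429.0907
6. ⊥bis P0·P5 via (34.32,19.58): [(38.8478, 16.2979) (50, 8.2141) (50, 38) (37.7259, 38)]  |A|=299.2753
7. ⊥bis P0·P6 via (43.36,26.89): [(38.2758, 27.3623) (50, 26.2731) (50, 38) (37.7259, 38)]  |A|=134.0276
8. canonical 4-gon: [(38.2758, 27.3623) (50, 26.2731) (50, 38) (37.7259, 38)]
9. shoelace: 134.0276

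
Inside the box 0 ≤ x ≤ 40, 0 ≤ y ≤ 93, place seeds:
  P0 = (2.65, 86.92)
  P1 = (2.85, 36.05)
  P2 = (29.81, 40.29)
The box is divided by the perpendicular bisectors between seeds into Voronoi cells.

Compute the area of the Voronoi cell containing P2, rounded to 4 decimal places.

1. box [0,40]×[0,93]: [(0, 0) (40, 0) (40, 93) (0, 93)]
2. ⊥bis P2·P0 via (16.23,63.605): [(0, 54.1517) (0, 0) (40, 0) (40, 77.45)]  |A|=2632.0346
3. ⊥bis P2·P1 via (16.33,38.17): [(12.6571, 61.524) (22.333, 0) (40, 0) (40, 77.45)]  |A|=1602.3251
4. canonical 4-gon: [(12.6571, 61.524) (22.333, 0) (40, 0) (40, 77.45)]
5. shoelace: 1602.3251

Area of P2's cell: 1602.3251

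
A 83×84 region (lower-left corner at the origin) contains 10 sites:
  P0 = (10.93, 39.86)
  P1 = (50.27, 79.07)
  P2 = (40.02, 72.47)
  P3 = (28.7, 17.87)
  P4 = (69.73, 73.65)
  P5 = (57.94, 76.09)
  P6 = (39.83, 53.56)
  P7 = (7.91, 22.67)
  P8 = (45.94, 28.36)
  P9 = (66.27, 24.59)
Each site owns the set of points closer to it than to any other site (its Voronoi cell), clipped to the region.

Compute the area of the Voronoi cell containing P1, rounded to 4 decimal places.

Area of P1's cell: 135.9343

1. box [0,83]×[0,84]: [(0, 0) (83, 0) (83, 84) (0, 84)]
2. ⊥bis P1·P0 via (30.6,59.465): [(83, 6.8913) (83, 84) (6.1461, 84)]  |A|=2963.0543
3. ⊥bis P1·P2 via (45.145,75.77): [(83, 16.98) (83, 84) (39.8457, 84)]  |A|=1446.1003
4. ⊥bis P1·P3 via (39.485,48.47): [(69.5456, 37.8751) (83, 33.1331) (83, 84) (39.8457, 84)]  |A|=1337.4356
5. ⊥bis P1·P4 via (60,76.36): [(55.3999, 59.8438) (62.1279, 84) (39.8457, 84)]  |A|=269.1266
6. ⊥bis P1·P5 via (54.105,77.58): [(50.2946, 67.7726) (56.5993, 84) (39.8457, 84)]  |A|=135.9343
7. ⊥bis P1·P6 via (45.05,66.315): [(50.2946, 67.7726) (56.5993, 84) (39.8457, 84)]  |A|=135.9343
8. ⊥bis P1·P7 via (29.09,50.87): [(50.2946, 67.7726) (56.5993, 84) (39.8457, 84)]  |A|=135.9343
9. ⊥bis P1·P8 via (48.105,53.715): [(50.2946, 67.7726) (56.5993, 84) (39.8457, 84)]  |A|=135.9343
10. ⊥bis P1·P9 via (58.27,51.83): [(50.2946, 67.7726) (56.5993, 84) (39.8457, 84)]  |A|=135.9343
11. canonical 3-gon: [(50.2946, 67.7726) (56.5993, 84) (39.8457, 84)]
12. shoelace: 135.9343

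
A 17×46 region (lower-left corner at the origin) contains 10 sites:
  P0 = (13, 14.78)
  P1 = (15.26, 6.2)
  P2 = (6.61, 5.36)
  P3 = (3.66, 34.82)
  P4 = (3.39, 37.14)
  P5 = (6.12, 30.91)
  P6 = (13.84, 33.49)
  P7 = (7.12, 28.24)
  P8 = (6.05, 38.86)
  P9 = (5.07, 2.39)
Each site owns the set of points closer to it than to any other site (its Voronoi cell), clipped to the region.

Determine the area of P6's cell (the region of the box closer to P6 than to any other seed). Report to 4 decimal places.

Area of P6's cell: 101.1919

1. box [0,17]×[0,46]: [(0, 0) (17, 0) (17, 46) (0, 46)]
2. ⊥bis P6·P0 via (13.42,24.135): [(0, 24.7375) (17, 23.9743) (17, 46) (0, 46)]  |A|=367.9499
3. ⊥bis P6·P1 via (14.55,19.845): [(0, 24.7375) (17, 23.9743) (17, 46) (0, 46)]  |A|=367.9499
4. ⊥bis P6·P2 via (10.225,19.425): [(0, 24.7375) (17, 23.9743) (17, 46) (0, 46)]  |A|=367.9499
5. ⊥bis P6·P3 via (8.75,34.155): [(7.4758, 24.4019) (17, 23.9743) (17, 46) (10.2975, 46)]  |A|=177.2695
6. ⊥bis P6·P4 via (8.615,35.315): [(9.0728, 36.6256) (7.4758, 24.4019) (17, 23.9743) (17, 46) (12.3471, 46)]  |A|=167.6628
7. ⊥bis P6·P5 via (9.98,32.2): [(9.0728, 36.6256) (8.9121, 35.3955) (12.664, 24.1689) (17, 23.9743) (17, 46) (12.3471, 46)]  |A|=138.9771
8. ⊥bis P6·P7 via (10.48,30.865): [(9.0728, 36.6256) (8.9121, 35.3955) (10.3859, 30.9854) (15.8221, 24.0272) (17, 23.9743) (17, 46) (12.3471, 46)]  |A|=128.3749
9. ⊥bis P6·P8 via (9.945,36.175): [(9.0739, 34.9113) (10.3859, 30.9854) (15.8221, 24.0272) (17, 23.9743) (17, 46) (16.7178, 46)]  |A|=101.1919
10. ⊥bis P6·P9 via (9.455,17.94): [(9.0739, 34.9113) (10.3859, 30.9854) (15.8221, 24.0272) (17, 23.9743) (17, 46) (16.7178, 46)]  |A|=101.1919
11. canonical 6-gon: [(9.0739, 34.9113) (10.3859, 30.9854) (15.8221, 24.0272) (17, 23.9743) (17, 46) (16.7178, 46)]
12. shoelace: 101.1919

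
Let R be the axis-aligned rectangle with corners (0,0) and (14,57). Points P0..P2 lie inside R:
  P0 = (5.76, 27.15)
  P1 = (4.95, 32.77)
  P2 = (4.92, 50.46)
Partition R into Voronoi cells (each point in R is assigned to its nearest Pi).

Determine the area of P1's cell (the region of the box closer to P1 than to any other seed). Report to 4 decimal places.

Area of P1's cell: 159.8998

1. box [0,14]×[0,57]: [(0, 0) (14, 0) (14, 57) (0, 57)]
2. ⊥bis P1·P0 via (5.355,29.96): [(0, 29.1882) (14, 31.206) (14, 57) (0, 57)]  |A|=375.2407
3. ⊥bis P1·P2 via (4.935,41.615): [(0, 41.6066) (0, 29.1882) (14, 31.206) (14, 41.6304)]  |A|=159.8998
4. canonical 4-gon: [(0, 41.6066) (0, 29.1882) (14, 31.206) (14, 41.6304)]
5. shoelace: 159.8998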